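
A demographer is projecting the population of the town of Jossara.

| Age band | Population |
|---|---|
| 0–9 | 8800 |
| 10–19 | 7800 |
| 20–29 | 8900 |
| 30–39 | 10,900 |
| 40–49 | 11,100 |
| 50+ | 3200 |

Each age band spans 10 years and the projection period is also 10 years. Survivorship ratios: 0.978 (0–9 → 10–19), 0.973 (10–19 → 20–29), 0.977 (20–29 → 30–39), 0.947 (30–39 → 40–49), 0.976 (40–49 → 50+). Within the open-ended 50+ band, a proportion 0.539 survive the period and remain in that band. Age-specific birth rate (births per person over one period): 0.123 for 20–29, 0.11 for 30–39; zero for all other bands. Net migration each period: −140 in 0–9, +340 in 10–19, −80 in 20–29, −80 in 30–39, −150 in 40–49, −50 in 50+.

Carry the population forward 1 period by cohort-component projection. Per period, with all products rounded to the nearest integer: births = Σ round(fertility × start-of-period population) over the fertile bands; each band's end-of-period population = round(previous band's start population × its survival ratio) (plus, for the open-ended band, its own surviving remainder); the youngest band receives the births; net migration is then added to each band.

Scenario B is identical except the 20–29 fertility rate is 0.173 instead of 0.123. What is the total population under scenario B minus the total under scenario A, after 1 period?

445

Period 1:
Births: 8900 * 0.123 = 1095 ; 10900 * 0.11 = 1199 ⇒ total 2294
10–19: 8800 * 0.978 = 8606
20–29: 7800 * 0.973 = 7589
30–39: 8900 * 0.977 = 8695
40–49: 10900 * 0.947 = 10322
50+: 11100 * 0.976 + 3200 * 0.539 = 10834 + 1725 = 12559
Net migration: 0–9 − 140 → 2154; 10–19 + 340 → 8946; 20–29 − 80 → 7509; 30–39 − 80 → 8615; 40–49 − 150 → 10172; 50+ − 50 → 12509
End of period: [2154, 8946, 7509, 8615, 10172, 12509]
Scenario A total after 1 period: 49905
Scenario B projection —
Period 1:
Births: 8900 * 0.173 = 1540 ; 10900 * 0.11 = 1199 ⇒ total 2739
10–19: 8800 * 0.978 = 8606
20–29: 7800 * 0.973 = 7589
30–39: 8900 * 0.977 = 8695
40–49: 10900 * 0.947 = 10322
50+: 11100 * 0.976 + 3200 * 0.539 = 10834 + 1725 = 12559
Net migration: 0–9 − 140 → 2599; 10–19 + 340 → 8946; 20–29 − 80 → 7509; 30–39 − 80 → 8615; 40–49 − 150 → 10172; 50+ − 50 → 12509
End of period: [2599, 8946, 7509, 8615, 10172, 12509]
Scenario B total after 1 period: 50350
Difference B − A = 50350 − 49905 = 445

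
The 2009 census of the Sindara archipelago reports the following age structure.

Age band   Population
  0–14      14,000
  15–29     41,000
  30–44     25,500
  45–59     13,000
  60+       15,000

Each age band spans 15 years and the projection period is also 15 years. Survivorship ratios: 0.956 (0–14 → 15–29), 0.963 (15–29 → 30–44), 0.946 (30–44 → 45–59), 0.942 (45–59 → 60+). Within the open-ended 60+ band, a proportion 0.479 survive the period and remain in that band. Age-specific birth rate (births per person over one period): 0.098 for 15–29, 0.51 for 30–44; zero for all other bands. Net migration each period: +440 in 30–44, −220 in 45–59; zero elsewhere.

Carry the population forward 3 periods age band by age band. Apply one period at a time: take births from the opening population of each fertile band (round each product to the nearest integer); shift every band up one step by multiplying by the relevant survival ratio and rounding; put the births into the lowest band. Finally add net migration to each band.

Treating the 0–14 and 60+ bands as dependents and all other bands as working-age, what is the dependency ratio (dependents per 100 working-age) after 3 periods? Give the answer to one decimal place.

119.9

Let group 1 be 0–14 through group 5 = 60+.
After projecting period 1:
Births: 41000 × 0.098 = 4018, 25500 × 0.51 = 13005 → 17023
Group 2: 14000 × 0.956 = 13384
Group 3: 41000 × 0.963 = 39483
Group 4: 25500 × 0.946 = 24123
Group 5: 13000 × 0.942 + 15000 × 0.479 = 12246 + 7185 = 19431
Net migration: Group 3 + 440 → 39923; Group 4 − 220 → 23903
End of period: [17023, 13384, 39923, 23903, 19431]
After projecting period 2:
Births: 13384 × 0.098 = 1312, 39923 × 0.51 = 20361 → 21673
Group 2: 17023 × 0.956 = 16274
Group 3: 13384 × 0.963 = 12889
Group 4: 39923 × 0.946 = 37767
Group 5: 23903 × 0.942 + 19431 × 0.479 = 22517 + 9307 = 31824
Net migration: Group 3 + 440 → 13329; Group 4 − 220 → 37547
End of period: [21673, 16274, 13329, 37547, 31824]
After projecting period 3:
Births: 16274 × 0.098 = 1595, 13329 × 0.51 = 6798 → 8393
Group 2: 21673 × 0.956 = 20719
Group 3: 16274 × 0.963 = 15672
Group 4: 13329 × 0.946 = 12609
Group 5: 37547 × 0.942 + 31824 × 0.479 = 35369 + 15244 = 50613
Net migration: Group 3 + 440 → 16112; Group 4 − 220 → 12389
End of period: [8393, 20719, 16112, 12389, 50613]
Dependents (band 0–14 + band 60+) = 8393 + 50613 = 59006; working-age = 49220; ratio = 59006/49220 × 100 = 119.9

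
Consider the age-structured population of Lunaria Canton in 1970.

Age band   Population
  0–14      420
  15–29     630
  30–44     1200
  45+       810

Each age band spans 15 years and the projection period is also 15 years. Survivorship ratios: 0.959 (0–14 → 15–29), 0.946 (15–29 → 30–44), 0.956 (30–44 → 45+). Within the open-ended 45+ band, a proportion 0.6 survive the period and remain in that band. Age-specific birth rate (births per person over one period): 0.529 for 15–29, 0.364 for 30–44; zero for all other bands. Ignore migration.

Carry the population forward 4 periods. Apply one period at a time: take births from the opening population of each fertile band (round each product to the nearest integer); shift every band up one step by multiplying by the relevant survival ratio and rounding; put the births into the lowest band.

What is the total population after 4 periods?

2812

Let band 1 be 0–14 through band 4 = 45+.
Period 1.
Births: 630 × 0.529 = 333 ; 1200 × 0.364 = 437 ⇒ total 770
Band 2: 420 × 0.959 = 403
Band 3: 630 × 0.946 = 596
Band 4: 1200 × 0.956 + 810 × 0.6 = 1147 + 486 = 1633
End of period: [770, 403, 596, 1633]
Period 2.
Births: 403 × 0.529 = 213 ; 596 × 0.364 = 217 ⇒ total 430
Band 2: 770 × 0.959 = 738
Band 3: 403 × 0.946 = 381
Band 4: 596 × 0.956 + 1633 × 0.6 = 570 + 980 = 1550
End of period: [430, 738, 381, 1550]
Period 3.
Births: 738 × 0.529 = 390 ; 381 × 0.364 = 139 ⇒ total 529
Band 2: 430 × 0.959 = 412
Band 3: 738 × 0.946 = 698
Band 4: 381 × 0.956 + 1550 × 0.6 = 364 + 930 = 1294
End of period: [529, 412, 698, 1294]
Period 4.
Births: 412 × 0.529 = 218 ; 698 × 0.364 = 254 ⇒ total 472
Band 2: 529 × 0.959 = 507
Band 3: 412 × 0.946 = 390
Band 4: 698 × 0.956 + 1294 × 0.6 = 667 + 776 = 1443
End of period: [472, 507, 390, 1443]
Total after period 4: 472 + 507 + 390 + 1443 = 2812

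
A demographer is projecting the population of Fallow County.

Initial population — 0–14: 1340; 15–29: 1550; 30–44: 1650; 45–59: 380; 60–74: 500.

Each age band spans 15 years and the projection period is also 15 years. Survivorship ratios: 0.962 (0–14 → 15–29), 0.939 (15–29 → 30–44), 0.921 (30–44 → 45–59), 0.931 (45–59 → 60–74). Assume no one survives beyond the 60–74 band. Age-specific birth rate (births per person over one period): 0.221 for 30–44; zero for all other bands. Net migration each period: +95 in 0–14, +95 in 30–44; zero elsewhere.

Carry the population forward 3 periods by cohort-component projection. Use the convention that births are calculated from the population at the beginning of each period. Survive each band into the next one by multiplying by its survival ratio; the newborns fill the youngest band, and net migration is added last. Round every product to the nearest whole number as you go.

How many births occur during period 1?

[period 1]
Births: 1650 * 0.221 = 365
15–29: 1340 * 0.962 = 1289
30–44: 1550 * 0.939 = 1455
45–59: 1650 * 0.921 = 1520
60–74: 380 * 0.931 = 354
Net migration: 0–14 + 95 → 460; 30–44 + 95 → 1550
End of period: [460, 1289, 1550, 1520, 354]

365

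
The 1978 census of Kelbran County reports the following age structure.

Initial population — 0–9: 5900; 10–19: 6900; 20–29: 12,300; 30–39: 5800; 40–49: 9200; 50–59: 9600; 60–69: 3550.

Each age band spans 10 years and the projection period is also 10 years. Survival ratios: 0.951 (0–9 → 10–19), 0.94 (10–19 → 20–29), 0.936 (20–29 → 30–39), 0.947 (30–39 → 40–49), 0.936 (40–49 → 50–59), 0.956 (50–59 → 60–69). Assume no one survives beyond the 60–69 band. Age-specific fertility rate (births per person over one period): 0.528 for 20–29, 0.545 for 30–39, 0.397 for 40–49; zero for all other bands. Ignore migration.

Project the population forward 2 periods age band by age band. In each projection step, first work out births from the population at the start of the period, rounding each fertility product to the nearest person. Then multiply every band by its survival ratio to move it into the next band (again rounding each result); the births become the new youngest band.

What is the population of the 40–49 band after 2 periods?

Numbering the groups 1..7 from youngest to oldest:
[period 1]
Births: 12300 * 0.528 = 6494  |  5800 * 0.545 = 3161  |  9200 * 0.397 = 3652 → total 13307
Group 2: 5900 * 0.951 = 5611
Group 3: 6900 * 0.94 = 6486
Group 4: 12300 * 0.936 = 11513
Group 5: 5800 * 0.947 = 5493
Group 6: 9200 * 0.936 = 8611
Group 7: 9600 * 0.956 = 9178
Giving 13307 / 5611 / 6486 / 11513 / 5493 / 8611 / 9178.
[period 2]
Births: 6486 * 0.528 = 3425  |  11513 * 0.545 = 6275  |  5493 * 0.397 = 2181 → total 11881
Group 2: 13307 * 0.951 = 12655
Group 3: 5611 * 0.94 = 5274
Group 4: 6486 * 0.936 = 6071
Group 5: 11513 * 0.947 = 10903
Group 6: 5493 * 0.936 = 5141
Group 7: 8611 * 0.956 = 8232
Giving 11881 / 12655 / 5274 / 6071 / 10903 / 5141 / 8232.

10903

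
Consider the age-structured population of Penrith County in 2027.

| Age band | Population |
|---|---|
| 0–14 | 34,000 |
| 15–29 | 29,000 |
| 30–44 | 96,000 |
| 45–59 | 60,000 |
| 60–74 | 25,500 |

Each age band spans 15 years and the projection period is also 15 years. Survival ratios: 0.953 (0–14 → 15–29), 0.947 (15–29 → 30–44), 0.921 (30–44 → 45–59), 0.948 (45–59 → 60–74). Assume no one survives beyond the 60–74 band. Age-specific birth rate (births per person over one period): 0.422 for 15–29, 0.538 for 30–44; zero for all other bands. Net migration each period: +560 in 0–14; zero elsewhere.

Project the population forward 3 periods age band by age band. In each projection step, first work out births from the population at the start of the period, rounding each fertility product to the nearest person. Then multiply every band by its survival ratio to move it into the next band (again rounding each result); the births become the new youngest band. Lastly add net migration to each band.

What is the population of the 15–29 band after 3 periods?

(Groups numbered youngest = 1 to oldest = 5.)
— Period 1 —
Births: 29000 * 0.422 = 12238, 96000 * 0.538 = 51648 ⇒ total 63886
Group 2: 34000 * 0.953 = 32402
Group 3: 29000 * 0.947 = 27463
Group 4: 96000 * 0.921 = 88416
Group 5: 60000 * 0.948 = 56880
Net migration: Group 1 + 560 → 64446
Giving 64446 / 32402 / 27463 / 88416 / 56880.
— Period 2 —
Births: 32402 * 0.422 = 13674, 27463 * 0.538 = 14775 ⇒ total 28449
Group 2: 64446 * 0.953 = 61417
Group 3: 32402 * 0.947 = 30685
Group 4: 27463 * 0.921 = 25293
Group 5: 88416 * 0.948 = 83818
Net migration: Group 1 + 560 → 29009
Giving 29009 / 61417 / 30685 / 25293 / 83818.
— Period 3 —
Births: 61417 * 0.422 = 25918, 30685 * 0.538 = 16509 ⇒ total 42427
Group 2: 29009 * 0.953 = 27646
Group 3: 61417 * 0.947 = 58162
Group 4: 30685 * 0.921 = 28261
Group 5: 25293 * 0.948 = 23978
Net migration: Group 1 + 560 → 42987
Giving 42987 / 27646 / 58162 / 28261 / 23978.

27646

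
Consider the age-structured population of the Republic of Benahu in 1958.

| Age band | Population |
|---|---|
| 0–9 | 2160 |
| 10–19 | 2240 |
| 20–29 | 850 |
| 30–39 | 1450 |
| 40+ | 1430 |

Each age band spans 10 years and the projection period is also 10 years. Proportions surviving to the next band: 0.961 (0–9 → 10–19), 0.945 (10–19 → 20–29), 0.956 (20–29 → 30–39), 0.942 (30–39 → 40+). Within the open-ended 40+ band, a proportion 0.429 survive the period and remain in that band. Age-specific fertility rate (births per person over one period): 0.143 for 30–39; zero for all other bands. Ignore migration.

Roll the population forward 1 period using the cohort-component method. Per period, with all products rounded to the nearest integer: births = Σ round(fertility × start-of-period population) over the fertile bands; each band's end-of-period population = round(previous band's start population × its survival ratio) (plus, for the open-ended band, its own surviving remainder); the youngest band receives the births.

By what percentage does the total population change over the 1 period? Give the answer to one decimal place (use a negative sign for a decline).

[period 1]
Births: 1450 × 0.143 = 207
10–19: 2160 × 0.961 = 2076
20–29: 2240 × 0.945 = 2117
30–39: 850 × 0.956 = 813
40+: 1450 × 0.942 + 1430 × 0.429 = 1366 + 613 = 1979
End of period: [207, 2076, 2117, 813, 1979]
Total: 8130 → 7192; change = -938; percentage change = -11.5%

-11.5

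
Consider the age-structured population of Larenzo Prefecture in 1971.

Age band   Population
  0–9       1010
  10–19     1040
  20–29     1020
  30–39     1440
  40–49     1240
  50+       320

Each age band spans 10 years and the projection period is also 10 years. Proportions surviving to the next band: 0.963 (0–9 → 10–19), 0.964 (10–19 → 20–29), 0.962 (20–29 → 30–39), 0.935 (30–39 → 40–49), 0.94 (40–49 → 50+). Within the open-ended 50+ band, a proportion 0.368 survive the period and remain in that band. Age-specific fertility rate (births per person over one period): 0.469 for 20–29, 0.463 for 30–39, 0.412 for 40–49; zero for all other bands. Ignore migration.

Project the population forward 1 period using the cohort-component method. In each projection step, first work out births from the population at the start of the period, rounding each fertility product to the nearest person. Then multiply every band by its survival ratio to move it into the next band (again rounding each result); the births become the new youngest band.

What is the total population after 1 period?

Call the bands 1 to 6, youngest first.
Period 1:
Births: 1020 * 0.469 = 478 ; 1440 * 0.463 = 667 ; 1240 * 0.412 = 511 — total 1656
Band 2: 1010 * 0.963 = 973
Band 3: 1040 * 0.964 = 1003
Band 4: 1020 * 0.962 = 981
Band 5: 1440 * 0.935 = 1346
Band 6: 1240 * 0.94 + 320 * 0.368 = 1166 + 118 = 1284
Giving 1656 / 973 / 1003 / 981 / 1346 / 1284.
Total after period 1: 1656 + 973 + 1003 + 981 + 1346 + 1284 = 7243

7243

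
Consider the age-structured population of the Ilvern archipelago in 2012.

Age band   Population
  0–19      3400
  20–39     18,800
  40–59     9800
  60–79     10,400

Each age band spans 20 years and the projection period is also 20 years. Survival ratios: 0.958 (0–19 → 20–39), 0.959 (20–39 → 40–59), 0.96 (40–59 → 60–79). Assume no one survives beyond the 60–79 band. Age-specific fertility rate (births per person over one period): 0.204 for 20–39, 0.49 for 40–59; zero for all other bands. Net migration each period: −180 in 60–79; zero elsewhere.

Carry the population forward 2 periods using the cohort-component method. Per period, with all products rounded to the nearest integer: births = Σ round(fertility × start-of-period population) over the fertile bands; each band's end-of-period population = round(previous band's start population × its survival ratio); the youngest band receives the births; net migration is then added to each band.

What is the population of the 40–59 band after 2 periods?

— Period 1 —
Births: 18800 × 0.204 = 3835  |  9800 × 0.49 = 4802 — total 8637
20–39: 3400 × 0.958 = 3257
40–59: 18800 × 0.959 = 18029
60–79: 9800 × 0.96 = 9408
Net migration: 60–79 − 180 → 9228
Population now: 0–19=8637, 20–39=3257, 40–59=18029, 60–79=9228
— Period 2 —
Births: 3257 × 0.204 = 664  |  18029 × 0.49 = 8834 — total 9498
20–39: 8637 × 0.958 = 8274
40–59: 3257 × 0.959 = 3123
60–79: 18029 × 0.96 = 17308
Net migration: 60–79 − 180 → 17128
Population now: 0–19=9498, 20–39=8274, 40–59=3123, 60–79=17128

3123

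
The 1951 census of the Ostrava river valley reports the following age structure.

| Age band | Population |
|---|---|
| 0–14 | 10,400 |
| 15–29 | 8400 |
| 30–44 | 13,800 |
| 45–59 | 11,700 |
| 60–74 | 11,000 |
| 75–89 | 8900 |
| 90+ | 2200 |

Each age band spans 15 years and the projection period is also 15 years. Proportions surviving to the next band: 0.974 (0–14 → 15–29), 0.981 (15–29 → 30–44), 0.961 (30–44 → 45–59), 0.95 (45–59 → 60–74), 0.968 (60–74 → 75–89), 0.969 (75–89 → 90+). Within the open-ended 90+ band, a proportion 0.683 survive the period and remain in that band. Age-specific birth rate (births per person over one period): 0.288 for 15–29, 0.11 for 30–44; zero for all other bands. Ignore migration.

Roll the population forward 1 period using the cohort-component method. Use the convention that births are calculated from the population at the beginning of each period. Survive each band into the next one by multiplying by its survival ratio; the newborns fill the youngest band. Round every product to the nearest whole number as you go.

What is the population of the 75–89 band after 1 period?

Let group 1 be 0–14 through group 7 = 90+.
Period 1.
Births: 8400 × 0.288 = 2419 ; 13800 × 0.11 = 1518 → 3937
Group 2: 10400 × 0.974 = 10130
Group 3: 8400 × 0.981 = 8240
Group 4: 13800 × 0.961 = 13262
Group 5: 11700 × 0.95 = 11115
Group 6: 11000 × 0.968 = 10648
Group 7: 8900 × 0.969 + 2200 × 0.683 = 8624 + 1503 = 10127
→ [3937, 10130, 8240, 13262, 11115, 10648, 10127]

10648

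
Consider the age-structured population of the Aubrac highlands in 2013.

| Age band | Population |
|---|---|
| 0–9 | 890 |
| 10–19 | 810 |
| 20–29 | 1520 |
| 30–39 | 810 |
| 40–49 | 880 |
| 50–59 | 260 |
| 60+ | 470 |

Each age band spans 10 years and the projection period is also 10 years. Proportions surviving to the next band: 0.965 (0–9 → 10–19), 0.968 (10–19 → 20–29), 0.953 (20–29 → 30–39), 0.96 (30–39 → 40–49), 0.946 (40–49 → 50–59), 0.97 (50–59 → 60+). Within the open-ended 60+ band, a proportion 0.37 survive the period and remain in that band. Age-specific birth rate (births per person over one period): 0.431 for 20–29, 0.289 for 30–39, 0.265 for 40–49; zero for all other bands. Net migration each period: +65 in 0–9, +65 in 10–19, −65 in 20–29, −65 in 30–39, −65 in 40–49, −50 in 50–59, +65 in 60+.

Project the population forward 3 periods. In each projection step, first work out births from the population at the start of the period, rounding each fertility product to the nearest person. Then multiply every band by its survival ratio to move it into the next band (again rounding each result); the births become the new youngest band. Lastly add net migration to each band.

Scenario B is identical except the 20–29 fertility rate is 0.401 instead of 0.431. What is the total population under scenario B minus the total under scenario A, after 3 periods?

Let group 1 be 0–9 through group 7 = 60+.
Period 1.
Births: 1520 * 0.431 = 655, 810 * 0.289 = 234, 880 * 0.265 = 233 → 1122
Group 2: 890 * 0.965 = 859
Group 3: 810 * 0.968 = 784
Group 4: 1520 * 0.953 = 1449
Group 5: 810 * 0.96 = 778
Group 6: 880 * 0.946 = 832
Group 7: 260 * 0.97 + 470 * 0.37 = 252 + 174 = 426
Net migration: Group 1 + 65 → 1187; Group 2 + 65 → 924; Group 3 − 65 → 719; Group 4 − 65 → 1384; Group 5 − 65 → 713; Group 6 − 50 → 782; Group 7 + 65 → 491
Giving 1187 / 924 / 719 / 1384 / 713 / 782 / 491.
Period 2.
Births: 719 * 0.431 = 310, 1384 * 0.289 = 400, 713 * 0.265 = 189 → 899
Group 2: 1187 * 0.965 = 1145
Group 3: 924 * 0.968 = 894
Group 4: 719 * 0.953 = 685
Group 5: 1384 * 0.96 = 1329
Group 6: 713 * 0.946 = 674
Group 7: 782 * 0.97 + 491 * 0.37 = 759 + 182 = 941
Net migration: Group 1 + 65 → 964; Group 2 + 65 → 1210; Group 3 − 65 → 829; Group 4 − 65 → 620; Group 5 − 65 → 1264; Group 6 − 50 → 624; Group 7 + 65 → 1006
Giving 964 / 1210 / 829 / 620 / 1264 / 624 / 1006.
Period 3.
Births: 829 * 0.431 = 357, 620 * 0.289 = 179, 1264 * 0.265 = 335 → 871
Group 2: 964 * 0.965 = 930
Group 3: 1210 * 0.968 = 1171
Group 4: 829 * 0.953 = 790
Group 5: 620 * 0.96 = 595
Group 6: 1264 * 0.946 = 1196
Group 7: 624 * 0.97 + 1006 * 0.37 = 605 + 372 = 977
Net migration: Group 1 + 65 → 936; Group 2 + 65 → 995; Group 3 − 65 → 1106; Group 4 − 65 → 725; Group 5 − 65 → 530; Group 6 − 50 → 1146; Group 7 + 65 → 1042
Giving 936 / 995 / 1106 / 725 / 530 / 1146 / 1042.
Scenario A total after 3 periods: 6480
Scenario B projection —
Period 1.
Births: 1520 * 0.401 = 610, 810 * 0.289 = 234, 880 * 0.265 = 233 → 1077
Group 2: 890 * 0.965 = 859
Group 3: 810 * 0.968 = 784
Group 4: 1520 * 0.953 = 1449
Group 5: 810 * 0.96 = 778
Group 6: 880 * 0.946 = 832
Group 7: 260 * 0.97 + 470 * 0.37 = 252 + 174 = 426
Net migration: Group 1 + 65 → 1142; Group 2 + 65 → 924; Group 3 − 65 → 719; Group 4 − 65 → 1384; Group 5 − 65 → 713; Group 6 − 50 → 782; Group 7 + 65 → 491
Giving 1142 / 924 / 719 / 1384 / 713 / 782 / 491.
Period 2.
Births: 719 * 0.401 = 288, 1384 * 0.289 = 400, 713 * 0.265 = 189 → 877
Group 2: 1142 * 0.965 = 1102
Group 3: 924 * 0.968 = 894
Group 4: 719 * 0.953 = 685
Group 5: 1384 * 0.96 = 1329
Group 6: 713 * 0.946 = 674
Group 7: 782 * 0.97 + 491 * 0.37 = 759 + 182 = 941
Net migration: Group 1 + 65 → 942; Group 2 + 65 → 1167; Group 3 − 65 → 829; Group 4 − 65 → 620; Group 5 − 65 → 1264; Group 6 − 50 → 624; Group 7 + 65 → 1006
Giving 942 / 1167 / 829 / 620 / 1264 / 624 / 1006.
Period 3.
Births: 829 * 0.401 = 332, 620 * 0.289 = 179, 1264 * 0.265 = 335 → 846
Group 2: 942 * 0.965 = 909
Group 3: 1167 * 0.968 = 1130
Group 4: 829 * 0.953 = 790
Group 5: 620 * 0.96 = 595
Group 6: 1264 * 0.946 = 1196
Group 7: 624 * 0.97 + 1006 * 0.37 = 605 + 372 = 977
Net migration: Group 1 + 65 → 911; Group 2 + 65 → 974; Group 3 − 65 → 1065; Group 4 − 65 → 725; Group 5 − 65 → 530; Group 6 − 50 → 1146; Group 7 + 65 → 1042
Giving 911 / 974 / 1065 / 725 / 530 / 1146 / 1042.
Scenario B total after 3 periods: 6393
Difference B − A = 6393 − 6480 = -87

-87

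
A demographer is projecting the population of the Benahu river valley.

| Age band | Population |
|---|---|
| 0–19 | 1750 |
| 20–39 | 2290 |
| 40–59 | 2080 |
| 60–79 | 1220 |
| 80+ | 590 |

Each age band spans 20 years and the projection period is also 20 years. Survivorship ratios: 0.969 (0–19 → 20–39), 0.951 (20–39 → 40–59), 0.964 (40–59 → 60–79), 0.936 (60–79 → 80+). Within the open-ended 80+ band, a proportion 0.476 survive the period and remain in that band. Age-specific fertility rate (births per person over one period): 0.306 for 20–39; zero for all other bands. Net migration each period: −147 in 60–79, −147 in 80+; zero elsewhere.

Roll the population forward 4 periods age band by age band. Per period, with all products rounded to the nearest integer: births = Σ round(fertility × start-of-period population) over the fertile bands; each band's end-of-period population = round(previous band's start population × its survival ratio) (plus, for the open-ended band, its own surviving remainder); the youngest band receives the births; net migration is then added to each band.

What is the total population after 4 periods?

3780

(Bands numbered youngest = 1 to oldest = 5.)
Period 1:
Births: 2290 * 0.306 = 701
Band 2: 1750 * 0.969 = 1696
Band 3: 2290 * 0.951 = 2178
Band 4: 2080 * 0.964 = 2005
Band 5: 1220 * 0.936 + 590 * 0.476 = 1142 + 281 = 1423
Net migration: Band 4 − 147 → 1858; Band 5 − 147 → 1276
End of period: [701, 1696, 2178, 1858, 1276]
Period 2:
Births: 1696 * 0.306 = 519
Band 2: 701 * 0.969 = 679
Band 3: 1696 * 0.951 = 1613
Band 4: 2178 * 0.964 = 2100
Band 5: 1858 * 0.936 + 1276 * 0.476 = 1739 + 607 = 2346
Net migration: Band 4 − 147 → 1953; Band 5 − 147 → 2199
End of period: [519, 679, 1613, 1953, 2199]
Period 3:
Births: 679 * 0.306 = 208
Band 2: 519 * 0.969 = 503
Band 3: 679 * 0.951 = 646
Band 4: 1613 * 0.964 = 1555
Band 5: 1953 * 0.936 + 2199 * 0.476 = 1828 + 1047 = 2875
Net migration: Band 4 − 147 → 1408; Band 5 − 147 → 2728
End of period: [208, 503, 646, 1408, 2728]
Period 4:
Births: 503 * 0.306 = 154
Band 2: 208 * 0.969 = 202
Band 3: 503 * 0.951 = 478
Band 4: 646 * 0.964 = 623
Band 5: 1408 * 0.936 + 2728 * 0.476 = 1318 + 1299 = 2617
Net migration: Band 4 − 147 → 476; Band 5 − 147 → 2470
End of period: [154, 202, 478, 476, 2470]
Total after period 4: 154 + 202 + 478 + 476 + 2470 = 3780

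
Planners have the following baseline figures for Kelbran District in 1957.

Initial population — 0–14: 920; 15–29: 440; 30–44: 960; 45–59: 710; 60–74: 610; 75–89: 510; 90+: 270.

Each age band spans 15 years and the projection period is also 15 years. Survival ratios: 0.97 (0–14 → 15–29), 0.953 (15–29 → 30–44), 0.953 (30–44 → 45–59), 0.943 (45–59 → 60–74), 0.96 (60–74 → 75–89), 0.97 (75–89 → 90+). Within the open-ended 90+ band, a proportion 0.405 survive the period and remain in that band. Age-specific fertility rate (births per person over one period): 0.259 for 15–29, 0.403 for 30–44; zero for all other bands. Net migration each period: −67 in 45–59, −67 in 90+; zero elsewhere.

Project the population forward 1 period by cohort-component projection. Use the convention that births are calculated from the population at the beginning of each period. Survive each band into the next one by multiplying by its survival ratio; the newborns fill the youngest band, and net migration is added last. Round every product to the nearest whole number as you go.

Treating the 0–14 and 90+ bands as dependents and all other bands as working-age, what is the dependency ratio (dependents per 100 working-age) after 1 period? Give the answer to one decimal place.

30.4

— Period 1 —
Births: 440 × 0.259 = 114 ; 960 × 0.403 = 387 — total 501
15–29: 920 × 0.97 = 892
30–44: 440 × 0.953 = 419
45–59: 960 × 0.953 = 915
60–74: 710 × 0.943 = 670
75–89: 610 × 0.96 = 586
90+: 510 × 0.97 + 270 × 0.405 = 495 + 109 = 604
Net migration: 45–59 − 67 → 848; 90+ − 67 → 537
End of period: [501, 892, 419, 848, 670, 586, 537]
Dependents (band 0–14 + band 90+) = 501 + 537 = 1038; working-age = 3415; ratio = 1038/3415 × 100 = 30.4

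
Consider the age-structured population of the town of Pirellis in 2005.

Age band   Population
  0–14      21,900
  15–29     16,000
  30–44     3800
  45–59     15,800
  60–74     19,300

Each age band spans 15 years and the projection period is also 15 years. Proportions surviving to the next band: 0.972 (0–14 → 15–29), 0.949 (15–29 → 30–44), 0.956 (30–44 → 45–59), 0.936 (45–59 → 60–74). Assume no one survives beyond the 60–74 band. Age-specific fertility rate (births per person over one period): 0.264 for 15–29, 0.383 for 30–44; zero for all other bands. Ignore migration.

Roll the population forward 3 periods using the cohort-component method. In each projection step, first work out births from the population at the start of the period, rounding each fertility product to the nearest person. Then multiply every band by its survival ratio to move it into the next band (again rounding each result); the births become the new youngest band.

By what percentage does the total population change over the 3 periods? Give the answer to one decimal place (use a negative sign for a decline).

-23.9

Call the groups 1 to 5, youngest first.
— Period 1 —
Births: 16000 × 0.264 = 4224 ; 3800 × 0.383 = 1455 — total 5679
Group 2: 21900 × 0.972 = 21287
Group 3: 16000 × 0.949 = 15184
Group 4: 3800 × 0.956 = 3633
Group 5: 15800 × 0.936 = 14789
→ [5679, 21287, 15184, 3633, 14789]
— Period 2 —
Births: 21287 × 0.264 = 5620 ; 15184 × 0.383 = 5815 — total 11435
Group 2: 5679 × 0.972 = 5520
Group 3: 21287 × 0.949 = 20201
Group 4: 15184 × 0.956 = 14516
Group 5: 3633 × 0.936 = 3400
→ [11435, 5520, 20201, 14516, 3400]
— Period 3 —
Births: 5520 × 0.264 = 1457 ; 20201 × 0.383 = 7737 — total 9194
Group 2: 11435 × 0.972 = 11115
Group 3: 5520 × 0.949 = 5238
Group 4: 20201 × 0.956 = 19312
Group 5: 14516 × 0.936 = 13587
→ [9194, 11115, 5238, 19312, 13587]
Total: 76800 → 58446; change = -18354; percentage change = -23.9%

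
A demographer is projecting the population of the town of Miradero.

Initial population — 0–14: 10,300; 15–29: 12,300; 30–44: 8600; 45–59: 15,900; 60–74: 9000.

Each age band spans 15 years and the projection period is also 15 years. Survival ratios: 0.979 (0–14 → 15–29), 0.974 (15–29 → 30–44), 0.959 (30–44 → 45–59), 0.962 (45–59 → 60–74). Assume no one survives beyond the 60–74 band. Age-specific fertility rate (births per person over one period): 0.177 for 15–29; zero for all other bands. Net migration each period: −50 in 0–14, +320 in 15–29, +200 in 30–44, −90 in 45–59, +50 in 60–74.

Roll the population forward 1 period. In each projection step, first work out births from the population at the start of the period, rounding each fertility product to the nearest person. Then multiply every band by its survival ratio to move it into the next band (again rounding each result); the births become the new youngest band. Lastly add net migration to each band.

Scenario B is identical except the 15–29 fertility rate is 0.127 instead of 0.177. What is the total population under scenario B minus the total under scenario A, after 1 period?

-615

Numbering the bands 1..5 from youngest to oldest:
After projecting period 1:
Births: 12300 × 0.177 = 2177
Band 2: 10300 × 0.979 = 10084
Band 3: 12300 × 0.974 = 11980
Band 4: 8600 × 0.959 = 8247
Band 5: 15900 × 0.962 = 15296
Net migration: Band 1 − 50 → 2127; Band 2 + 320 → 10404; Band 3 + 200 → 12180; Band 4 − 90 → 8157; Band 5 + 50 → 15346
→ [2127, 10404, 12180, 8157, 15346]
Scenario A total after 1 period: 48214
Scenario B projection —
After projecting period 1:
Births: 12300 × 0.127 = 1562
Band 2: 10300 × 0.979 = 10084
Band 3: 12300 × 0.974 = 11980
Band 4: 8600 × 0.959 = 8247
Band 5: 15900 × 0.962 = 15296
Net migration: Band 1 − 50 → 1512; Band 2 + 320 → 10404; Band 3 + 200 → 12180; Band 4 − 90 → 8157; Band 5 + 50 → 15346
→ [1512, 10404, 12180, 8157, 15346]
Scenario B total after 1 period: 47599
Difference B − A = 47599 − 48214 = -615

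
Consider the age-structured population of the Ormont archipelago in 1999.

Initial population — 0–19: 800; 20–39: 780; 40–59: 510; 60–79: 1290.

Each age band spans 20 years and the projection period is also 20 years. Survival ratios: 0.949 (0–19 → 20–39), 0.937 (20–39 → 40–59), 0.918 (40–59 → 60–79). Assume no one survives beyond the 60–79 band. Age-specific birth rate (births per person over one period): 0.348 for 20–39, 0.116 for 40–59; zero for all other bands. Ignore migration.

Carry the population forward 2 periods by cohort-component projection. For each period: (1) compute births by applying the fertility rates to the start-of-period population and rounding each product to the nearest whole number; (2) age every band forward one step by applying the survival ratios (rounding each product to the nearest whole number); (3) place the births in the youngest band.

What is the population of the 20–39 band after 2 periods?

313

After projecting period 1:
Births: 780 * 0.348 = 271, 510 * 0.116 = 59 → 330
20–39: 800 * 0.949 = 759
40–59: 780 * 0.937 = 731
60–79: 510 * 0.918 = 468
End of period: [330, 759, 731, 468]
After projecting period 2:
Births: 759 * 0.348 = 264, 731 * 0.116 = 85 → 349
20–39: 330 * 0.949 = 313
40–59: 759 * 0.937 = 711
60–79: 731 * 0.918 = 671
End of period: [349, 313, 711, 671]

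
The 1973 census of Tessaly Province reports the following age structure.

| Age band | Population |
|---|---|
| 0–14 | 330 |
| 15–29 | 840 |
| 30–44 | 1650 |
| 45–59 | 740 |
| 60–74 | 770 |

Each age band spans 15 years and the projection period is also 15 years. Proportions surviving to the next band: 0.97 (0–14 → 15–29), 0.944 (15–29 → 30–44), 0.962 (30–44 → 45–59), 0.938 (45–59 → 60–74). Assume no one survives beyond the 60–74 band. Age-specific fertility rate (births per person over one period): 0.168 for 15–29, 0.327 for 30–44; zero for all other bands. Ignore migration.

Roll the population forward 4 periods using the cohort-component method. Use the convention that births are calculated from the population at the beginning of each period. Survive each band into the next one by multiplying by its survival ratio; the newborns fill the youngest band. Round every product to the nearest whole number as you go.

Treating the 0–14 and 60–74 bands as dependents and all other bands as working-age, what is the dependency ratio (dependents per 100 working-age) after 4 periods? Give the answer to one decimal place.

48.4

Let group 1 be 0–14 through group 5 = 60–74.
[period 1]
Births: 840 × 0.168 = 141  |  1650 × 0.327 = 540 — total 681
Group 2: 330 × 0.97 = 320
Group 3: 840 × 0.944 = 793
Group 4: 1650 × 0.962 = 1587
Group 5: 740 × 0.938 = 694
→ [681, 320, 793, 1587, 694]
[period 2]
Births: 320 × 0.168 = 54  |  793 × 0.327 = 259 — total 313
Group 2: 681 × 0.97 = 661
Group 3: 320 × 0.944 = 302
Group 4: 793 × 0.962 = 763
Group 5: 1587 × 0.938 = 1489
→ [313, 661, 302, 763, 1489]
[period 3]
Births: 661 × 0.168 = 111  |  302 × 0.327 = 99 — total 210
Group 2: 313 × 0.97 = 304
Group 3: 661 × 0.944 = 624
Group 4: 302 × 0.962 = 291
Group 5: 763 × 0.938 = 716
→ [210, 304, 624, 291, 716]
[period 4]
Births: 304 × 0.168 = 51  |  624 × 0.327 = 204 — total 255
Group 2: 210 × 0.97 = 204
Group 3: 304 × 0.944 = 287
Group 4: 624 × 0.962 = 600
Group 5: 291 × 0.938 = 273
→ [255, 204, 287, 600, 273]
Dependents (band 0–14 + band 60–74) = 255 + 273 = 528; working-age = 1091; ratio = 528/1091 × 100 = 48.4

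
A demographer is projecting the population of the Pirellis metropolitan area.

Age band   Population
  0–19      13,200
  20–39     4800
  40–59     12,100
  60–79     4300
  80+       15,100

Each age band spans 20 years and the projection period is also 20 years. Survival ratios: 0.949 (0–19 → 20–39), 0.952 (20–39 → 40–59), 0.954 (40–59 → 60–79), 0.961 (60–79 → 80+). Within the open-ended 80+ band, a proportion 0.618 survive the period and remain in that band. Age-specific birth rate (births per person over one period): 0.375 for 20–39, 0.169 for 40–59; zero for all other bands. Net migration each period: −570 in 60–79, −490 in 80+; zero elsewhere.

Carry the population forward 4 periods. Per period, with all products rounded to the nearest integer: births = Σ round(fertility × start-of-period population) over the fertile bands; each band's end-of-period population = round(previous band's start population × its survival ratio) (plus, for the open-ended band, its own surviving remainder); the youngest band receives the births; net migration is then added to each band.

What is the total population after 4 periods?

Period 1.
Births: 4800 × 0.375 = 1800, 12100 × 0.169 = 2045 → 3845
20–39: 13200 × 0.949 = 12527
40–59: 4800 × 0.952 = 4570
60–79: 12100 × 0.954 = 11543
80+: 4300 × 0.961 + 15100 × 0.618 = 4132 + 9332 = 13464
Net migration: 60–79 − 570 → 10973; 80+ − 490 → 12974
Population now: 0–19=3845, 20–39=12527, 40–59=4570, 60–79=10973, 80+=12974
Period 2.
Births: 12527 × 0.375 = 4698, 4570 × 0.169 = 772 → 5470
20–39: 3845 × 0.949 = 3649
40–59: 12527 × 0.952 = 11926
60–79: 4570 × 0.954 = 4360
80+: 10973 × 0.961 + 12974 × 0.618 = 10545 + 8018 = 18563
Net migration: 60–79 − 570 → 3790; 80+ − 490 → 18073
Population now: 0–19=5470, 20–39=3649, 40–59=11926, 60–79=3790, 80+=18073
Period 3.
Births: 3649 × 0.375 = 1368, 11926 × 0.169 = 2015 → 3383
20–39: 5470 × 0.949 = 5191
40–59: 3649 × 0.952 = 3474
60–79: 11926 × 0.954 = 11377
80+: 3790 × 0.961 + 18073 × 0.618 = 3642 + 11169 = 14811
Net migration: 60–79 − 570 → 10807; 80+ − 490 → 14321
Population now: 0–19=3383, 20–39=5191, 40–59=3474, 60–79=10807, 80+=14321
Period 4.
Births: 5191 × 0.375 = 1947, 3474 × 0.169 = 587 → 2534
20–39: 3383 × 0.949 = 3210
40–59: 5191 × 0.952 = 4942
60–79: 3474 × 0.954 = 3314
80+: 10807 × 0.961 + 14321 × 0.618 = 10386 + 8850 = 19236
Net migration: 60–79 − 570 → 2744; 80+ − 490 → 18746
Population now: 0–19=2534, 20–39=3210, 40–59=4942, 60–79=2744, 80+=18746
Total after period 4: 2534 + 3210 + 4942 + 2744 + 18746 = 32176

32176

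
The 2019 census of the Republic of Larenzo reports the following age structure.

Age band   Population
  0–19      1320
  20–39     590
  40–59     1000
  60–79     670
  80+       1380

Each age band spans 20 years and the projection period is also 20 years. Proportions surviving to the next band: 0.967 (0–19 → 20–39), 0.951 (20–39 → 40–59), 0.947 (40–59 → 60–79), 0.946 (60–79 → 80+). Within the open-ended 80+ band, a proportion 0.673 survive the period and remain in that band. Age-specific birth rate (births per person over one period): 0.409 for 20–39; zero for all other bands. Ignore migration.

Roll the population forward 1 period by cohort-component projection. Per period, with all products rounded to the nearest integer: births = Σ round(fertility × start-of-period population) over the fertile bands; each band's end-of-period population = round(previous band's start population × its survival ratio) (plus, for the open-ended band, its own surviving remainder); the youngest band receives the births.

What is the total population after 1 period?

Call the groups 1 to 5, youngest first.
After projecting period 1:
Births: 590 × 0.409 = 241
Group 2: 1320 × 0.967 = 1276
Group 3: 590 × 0.951 = 561
Group 4: 1000 × 0.947 = 947
Group 5: 670 × 0.946 + 1380 × 0.673 = 634 + 929 = 1563
Giving 241 / 1276 / 561 / 947 / 1563.
Total after period 1: 241 + 1276 + 561 + 947 + 1563 = 4588

4588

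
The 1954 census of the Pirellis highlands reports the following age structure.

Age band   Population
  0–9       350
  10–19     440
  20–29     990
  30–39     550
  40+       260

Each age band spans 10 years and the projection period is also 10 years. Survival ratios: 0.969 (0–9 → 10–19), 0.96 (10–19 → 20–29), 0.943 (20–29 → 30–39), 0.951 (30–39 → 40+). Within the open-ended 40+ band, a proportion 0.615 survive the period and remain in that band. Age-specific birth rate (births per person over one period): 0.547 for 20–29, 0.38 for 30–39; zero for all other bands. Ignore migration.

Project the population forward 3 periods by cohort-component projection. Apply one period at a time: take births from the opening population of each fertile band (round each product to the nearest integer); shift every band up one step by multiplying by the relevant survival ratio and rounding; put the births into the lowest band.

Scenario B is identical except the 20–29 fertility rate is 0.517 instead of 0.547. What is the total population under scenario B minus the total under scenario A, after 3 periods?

(Bands numbered youngest = 1 to oldest = 5.)
Period 1.
Births: 990 × 0.547 = 542 ; 550 × 0.38 = 209 — total 751
Band 2: 350 × 0.969 = 339
Band 3: 440 × 0.96 = 422
Band 4: 990 × 0.943 = 934
Band 5: 550 × 0.951 + 260 × 0.615 = 523 + 160 = 683
Population now: 0–9=751, 10–19=339, 20–29=422, 30–39=934, 40+=683
Period 2.
Births: 422 × 0.547 = 231 ; 934 × 0.38 = 355 — total 586
Band 2: 751 × 0.969 = 728
Band 3: 339 × 0.96 = 325
Band 4: 422 × 0.943 = 398
Band 5: 934 × 0.951 + 683 × 0.615 = 888 + 420 = 1308
Population now: 0–9=586, 10–19=728, 20–29=325, 30–39=398, 40+=1308
Period 3.
Births: 325 × 0.547 = 178 ; 398 × 0.38 = 151 — total 329
Band 2: 586 × 0.969 = 568
Band 3: 728 × 0.96 = 699
Band 4: 325 × 0.943 = 306
Band 5: 398 × 0.951 + 1308 × 0.615 = 378 + 804 = 1182
Population now: 0–9=329, 10–19=568, 20–29=699, 30–39=306, 40+=1182
Scenario A total after 3 periods: 3084
Scenario B projection —
Period 1.
Births: 990 × 0.517 = 512 ; 550 × 0.38 = 209 — total 721
Band 2: 350 × 0.969 = 339
Band 3: 440 × 0.96 = 422
Band 4: 990 × 0.943 = 934
Band 5: 550 × 0.951 + 260 × 0.615 = 523 + 160 = 683
Population now: 0–9=721, 10–19=339, 20–29=422, 30–39=934, 40+=683
Period 2.
Births: 422 × 0.517 = 218 ; 934 × 0.38 = 355 — total 573
Band 2: 721 × 0.969 = 699
Band 3: 339 × 0.96 = 325
Band 4: 422 × 0.943 = 398
Band 5: 934 × 0.951 + 683 × 0.615 = 888 + 420 = 1308
Population now: 0–9=573, 10–19=699, 20–29=325, 30–39=398, 40+=1308
Period 3.
Births: 325 × 0.517 = 168 ; 398 × 0.38 = 151 — total 319
Band 2: 573 × 0.969 = 555
Band 3: 699 × 0.96 = 671
Band 4: 325 × 0.943 = 306
Band 5: 398 × 0.951 + 1308 × 0.615 = 378 + 804 = 1182
Population now: 0–9=319, 10–19=555, 20–29=671, 30–39=306, 40+=1182
Scenario B total after 3 periods: 3033
Difference B − A = 3033 − 3084 = -51

-51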